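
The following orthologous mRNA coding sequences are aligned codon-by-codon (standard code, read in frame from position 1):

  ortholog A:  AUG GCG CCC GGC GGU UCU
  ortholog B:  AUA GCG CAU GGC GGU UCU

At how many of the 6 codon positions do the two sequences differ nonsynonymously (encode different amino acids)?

Codon 1: AUG Met / AUA Ile — nonsynonymous.
Codon 2: GCG Ala / GCG Ala — identical.
Codon 3: CCC Pro / CAU His — nonsynonymous.
Codon 4: GGC Gly / GGC Gly — identical.
Codon 5: GGU Gly / GGU Gly — identical.
Codon 6: UCU Ser / UCU Ser — identical.
Nonsynonymous differences: 2.

2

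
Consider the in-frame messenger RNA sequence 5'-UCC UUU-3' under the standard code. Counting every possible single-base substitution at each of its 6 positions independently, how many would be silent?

Codon 1 (UCC, Ser): 3 synonymous substitutions.
Codon 2 (UUU, Phe): 1 synonymous substitution.
Total: 3 + 1 = 4.

4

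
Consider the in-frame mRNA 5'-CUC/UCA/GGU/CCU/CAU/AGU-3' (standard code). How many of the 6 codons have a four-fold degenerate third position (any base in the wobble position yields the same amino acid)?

Codon 1 CUC (Leu): third position 4-fold.
Codon 2 UCA (Ser): third position 4-fold.
Codon 3 GGU (Gly): third position 4-fold.
Codon 4 CCU (Pro): third position 4-fold.
Codon 5 CAU (His): third position 2-fold.
Codon 6 AGU (Ser): third position 2-fold.
Four-fold degenerate third positions: 4.

4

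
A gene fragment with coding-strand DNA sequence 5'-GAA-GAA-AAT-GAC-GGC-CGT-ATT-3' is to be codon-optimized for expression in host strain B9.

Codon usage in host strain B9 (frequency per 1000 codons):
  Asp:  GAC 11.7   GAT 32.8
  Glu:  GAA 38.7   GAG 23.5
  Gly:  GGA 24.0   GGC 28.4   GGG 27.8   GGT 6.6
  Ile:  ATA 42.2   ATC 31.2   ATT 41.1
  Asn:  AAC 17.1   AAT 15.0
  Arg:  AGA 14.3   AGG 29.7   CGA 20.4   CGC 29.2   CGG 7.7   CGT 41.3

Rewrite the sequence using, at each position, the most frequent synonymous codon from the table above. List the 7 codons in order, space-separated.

Codon 1 (Glu): best is GAA at 38.7.
Codon 2 (Glu): best is GAA at 38.7.
Codon 3 (Asn): best is AAC at 17.1.
Codon 4 (Asp): best is GAT at 32.8.
Codon 5 (Gly): best is GGC at 28.4.
Codon 6 (Arg): best is CGT at 41.3.
Codon 7 (Ile): best is ATA at 42.2.

GAA GAA AAC GAT GGC CGT ATA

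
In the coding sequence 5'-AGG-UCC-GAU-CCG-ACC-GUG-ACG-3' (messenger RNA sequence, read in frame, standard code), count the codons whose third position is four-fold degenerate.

Codon 1 AGG (Arg): third position 2-fold.
Codon 2 UCC (Ser): third position 4-fold.
Codon 3 GAU (Asp): third position 2-fold.
Codon 4 CCG (Pro): third position 4-fold.
Codon 5 ACC (Thr): third position 4-fold.
Codon 6 GUG (Val): third position 4-fold.
Codon 7 ACG (Thr): third position 4-fold.
Four-fold degenerate third positions: 5.

5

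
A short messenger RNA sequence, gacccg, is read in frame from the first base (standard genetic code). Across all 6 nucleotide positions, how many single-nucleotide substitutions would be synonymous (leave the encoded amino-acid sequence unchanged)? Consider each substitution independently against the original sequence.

4

Codon 1 (GAC, Asp): 1 synonymous substitution.
Codon 2 (CCG, Pro): 3 synonymous substitutions.
Total: 1 + 3 = 4.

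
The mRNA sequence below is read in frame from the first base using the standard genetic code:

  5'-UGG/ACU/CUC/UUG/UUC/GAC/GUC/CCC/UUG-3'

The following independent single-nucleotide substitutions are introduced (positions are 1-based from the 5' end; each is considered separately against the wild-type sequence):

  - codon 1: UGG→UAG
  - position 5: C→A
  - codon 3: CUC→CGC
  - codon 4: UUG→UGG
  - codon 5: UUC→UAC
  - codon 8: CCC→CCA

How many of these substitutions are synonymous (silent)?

Codon 1: UGG (Trp) → UAG (Stop) — nonsense.
Codon 2: ACU (Thr) → AAU (Asn) — missense.
Codon 3: CUC (Leu) → CGC (Arg) — missense.
Codon 4: UUG (Leu) → UGG (Trp) — missense.
Codon 5: UUC (Phe) → UAC (Tyr) — missense.
Codon 8: CCC (Pro) → CCA (Pro) — synonymous.
Synonymous: 1 of 6.

1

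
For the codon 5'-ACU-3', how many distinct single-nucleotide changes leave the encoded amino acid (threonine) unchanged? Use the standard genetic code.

3

Position 1: none → 0 synonymous.
Position 2: none → 0 synonymous.
Position 3: ACC, ACA, ACG → 3 synonymous.
Total: 0 + 0 + 3 = 3.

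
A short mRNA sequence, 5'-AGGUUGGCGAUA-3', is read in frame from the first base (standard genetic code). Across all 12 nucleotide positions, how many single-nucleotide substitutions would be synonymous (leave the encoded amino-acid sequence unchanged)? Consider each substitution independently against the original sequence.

9

Codon 1 (AGG, Arg): 2 synonymous substitutions.
Codon 2 (UUG, Leu): 2 synonymous substitutions.
Codon 3 (GCG, Ala): 3 synonymous substitutions.
Codon 4 (AUA, Ile): 2 synonymous substitutions.
Total: 2 + 2 + 3 + 2 = 9.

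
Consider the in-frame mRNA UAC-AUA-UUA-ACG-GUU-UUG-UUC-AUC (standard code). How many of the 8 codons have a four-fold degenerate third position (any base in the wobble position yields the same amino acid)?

2

Codon 1 UAC (Tyr): third position 2-fold.
Codon 2 AUA (Ile): third position 3-fold.
Codon 3 UUA (Leu): third position 2-fold.
Codon 4 ACG (Thr): third position 4-fold.
Codon 5 GUU (Val): third position 4-fold.
Codon 6 UUG (Leu): third position 2-fold.
Codon 7 UUC (Phe): third position 2-fold.
Codon 8 AUC (Ile): third position 3-fold.
Four-fold degenerate third positions: 2.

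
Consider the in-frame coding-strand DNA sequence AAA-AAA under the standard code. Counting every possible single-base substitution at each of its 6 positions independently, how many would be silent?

2

Codon 1 (AAA, Lys): 1 synonymous substitution.
Codon 2 (AAA, Lys): 1 synonymous substitution.
Total: 1 + 1 = 2.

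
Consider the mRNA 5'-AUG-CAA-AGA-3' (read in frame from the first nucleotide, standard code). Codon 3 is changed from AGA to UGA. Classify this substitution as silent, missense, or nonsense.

Position 7 falls in codon 3: AGA → Arg.
After the substitution the codon is UGA → Stop.
The new codon is a stop codon, so this is a nonsense mutation.

nonsense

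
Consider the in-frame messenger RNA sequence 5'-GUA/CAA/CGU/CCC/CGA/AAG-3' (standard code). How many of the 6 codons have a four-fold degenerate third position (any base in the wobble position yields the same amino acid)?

4

Codon 1 GUA (Val): third position 4-fold.
Codon 2 CAA (Gln): third position 2-fold.
Codon 3 CGU (Arg): third position 4-fold.
Codon 4 CCC (Pro): third position 4-fold.
Codon 5 CGA (Arg): third position 4-fold.
Codon 6 AAG (Lys): third position 2-fold.
Four-fold degenerate third positions: 4.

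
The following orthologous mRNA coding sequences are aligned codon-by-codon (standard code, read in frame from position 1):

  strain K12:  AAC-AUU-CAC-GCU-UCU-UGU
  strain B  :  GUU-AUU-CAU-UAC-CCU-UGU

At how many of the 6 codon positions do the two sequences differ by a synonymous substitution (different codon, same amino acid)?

Codon 1: AAC Asn / GUU Val — nonsynonymous.
Codon 2: AUU Ile / AUU Ile — identical.
Codon 3: CAC His / CAU His — synonymous.
Codon 4: GCU Ala / UAC Tyr — nonsynonymous.
Codon 5: UCU Ser / CCU Pro — nonsynonymous.
Codon 6: UGU Cys / UGU Cys — identical.
Synonymous differences: 1.

1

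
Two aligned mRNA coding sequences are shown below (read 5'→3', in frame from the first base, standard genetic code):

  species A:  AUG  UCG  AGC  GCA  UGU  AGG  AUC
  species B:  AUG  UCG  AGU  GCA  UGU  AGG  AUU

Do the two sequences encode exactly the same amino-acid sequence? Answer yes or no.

Codon 1: AUG Met / AUG Met — identical.
Codon 2: UCG Ser / UCG Ser — identical.
Codon 3: AGC Ser / AGU Ser — synonymous.
Codon 4: GCA Ala / GCA Ala — identical.
Codon 5: UGU Cys / UGU Cys — identical.
Codon 6: AGG Arg / AGG Arg — identical.
Codon 7: AUC Ile / AUU Ile — synonymous.
Nonsynonymous differences: 0 → same protein.

yes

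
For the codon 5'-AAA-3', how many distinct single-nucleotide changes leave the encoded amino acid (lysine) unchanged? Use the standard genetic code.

1

Position 1: none → 0 synonymous.
Position 2: none → 0 synonymous.
Position 3: AAG → 1 synonymous.
Total: 0 + 0 + 1 = 1.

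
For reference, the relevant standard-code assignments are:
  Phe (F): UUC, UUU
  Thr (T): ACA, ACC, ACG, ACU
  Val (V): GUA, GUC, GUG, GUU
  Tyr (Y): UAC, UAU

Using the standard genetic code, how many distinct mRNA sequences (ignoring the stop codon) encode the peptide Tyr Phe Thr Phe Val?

Tyr: 2 codons.
Phe: 2 codons.
Thr: 4 codons.
Phe: 2 codons.
Val: 4 codons.
2 × 2 × 4 × 2 × 4 = 128.

128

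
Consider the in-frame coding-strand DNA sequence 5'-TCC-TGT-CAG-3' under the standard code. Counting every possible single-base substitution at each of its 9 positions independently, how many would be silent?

Codon 1 (TCC, Ser): 3 synonymous substitutions.
Codon 2 (TGT, Cys): 1 synonymous substitution.
Codon 3 (CAG, Gln): 1 synonymous substitution.
Total: 3 + 1 + 1 = 5.

5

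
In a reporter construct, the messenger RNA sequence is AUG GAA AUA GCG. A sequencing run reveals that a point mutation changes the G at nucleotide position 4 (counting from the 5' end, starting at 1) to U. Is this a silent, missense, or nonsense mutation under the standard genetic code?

nonsense

Position 4 falls in codon 2: GAA → Glu.
After the substitution the codon is UAA → Stop.
The new codon is a stop codon, so this is a nonsense mutation.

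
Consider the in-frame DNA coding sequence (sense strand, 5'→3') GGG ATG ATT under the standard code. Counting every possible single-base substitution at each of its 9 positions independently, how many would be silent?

5

Codon 1 (GGG, Gly): 3 synonymous substitutions.
Codon 2 (ATG, Met): 0 synonymous substitutions.
Codon 3 (ATT, Ile): 2 synonymous substitutions.
Total: 3 + 0 + 2 = 5.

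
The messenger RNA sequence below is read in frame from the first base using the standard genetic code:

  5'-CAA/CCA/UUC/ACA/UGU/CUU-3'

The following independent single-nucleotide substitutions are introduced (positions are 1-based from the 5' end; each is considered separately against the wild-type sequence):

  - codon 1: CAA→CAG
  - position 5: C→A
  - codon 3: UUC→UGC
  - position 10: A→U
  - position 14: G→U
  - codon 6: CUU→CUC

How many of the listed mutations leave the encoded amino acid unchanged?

2

Codon 1: CAA (Gln) → CAG (Gln) — synonymous.
Codon 2: CCA (Pro) → CAA (Gln) — missense.
Codon 3: UUC (Phe) → UGC (Cys) — missense.
Codon 4: ACA (Thr) → UCA (Ser) — missense.
Codon 5: UGU (Cys) → UUU (Phe) — missense.
Codon 6: CUU (Leu) → CUC (Leu) — synonymous.
Synonymous: 2 of 6.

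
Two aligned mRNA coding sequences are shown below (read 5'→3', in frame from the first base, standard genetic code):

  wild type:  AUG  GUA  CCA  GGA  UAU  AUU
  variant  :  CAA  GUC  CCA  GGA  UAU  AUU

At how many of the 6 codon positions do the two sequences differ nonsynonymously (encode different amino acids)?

Codon 1: AUG Met / CAA Gln — nonsynonymous.
Codon 2: GUA Val / GUC Val — synonymous.
Codon 3: CCA Pro / CCA Pro — identical.
Codon 4: GGA Gly / GGA Gly — identical.
Codon 5: UAU Tyr / UAU Tyr — identical.
Codon 6: AUU Ile / AUU Ile — identical.
Nonsynonymous differences: 1.

1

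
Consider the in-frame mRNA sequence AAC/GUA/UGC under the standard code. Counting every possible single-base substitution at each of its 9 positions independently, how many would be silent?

Codon 1 (AAC, Asn): 1 synonymous substitution.
Codon 2 (GUA, Val): 3 synonymous substitutions.
Codon 3 (UGC, Cys): 1 synonymous substitution.
Total: 1 + 3 + 1 = 5.

5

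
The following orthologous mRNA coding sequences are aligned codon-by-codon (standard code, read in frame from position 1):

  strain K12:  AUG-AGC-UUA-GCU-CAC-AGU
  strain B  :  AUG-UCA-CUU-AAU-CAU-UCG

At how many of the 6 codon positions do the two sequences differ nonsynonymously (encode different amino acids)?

Codon 1: AUG Met / AUG Met — identical.
Codon 2: AGC Ser / UCA Ser — synonymous.
Codon 3: UUA Leu / CUU Leu — synonymous.
Codon 4: GCU Ala / AAU Asn — nonsynonymous.
Codon 5: CAC His / CAU His — synonymous.
Codon 6: AGU Ser / UCG Ser — synonymous.
Nonsynonymous differences: 1.

1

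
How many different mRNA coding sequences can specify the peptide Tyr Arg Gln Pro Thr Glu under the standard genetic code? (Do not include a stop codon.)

768

Tyr: 2 codons.
Arg: 6 codons.
Gln: 2 codons.
Pro: 4 codons.
Thr: 4 codons.
Glu: 2 codons.
2 × 6 × 2 × 4 × 4 × 2 = 768.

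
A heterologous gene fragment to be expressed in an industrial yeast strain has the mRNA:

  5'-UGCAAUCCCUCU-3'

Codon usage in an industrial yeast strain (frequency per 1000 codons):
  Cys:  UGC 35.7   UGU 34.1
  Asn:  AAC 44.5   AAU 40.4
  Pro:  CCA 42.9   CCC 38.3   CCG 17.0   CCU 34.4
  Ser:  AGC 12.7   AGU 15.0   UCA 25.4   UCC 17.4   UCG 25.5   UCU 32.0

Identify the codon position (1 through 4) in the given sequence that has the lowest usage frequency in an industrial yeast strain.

Codon 1 UGC (Cys): 35.7 per 1000.
Codon 2 AAU (Asn): 40.4 per 1000.
Codon 3 CCC (Pro): 38.3 per 1000.
Codon 4 UCU (Ser): 32.0 per 1000.
Lowest frequency is 32.0 at codon 4.

4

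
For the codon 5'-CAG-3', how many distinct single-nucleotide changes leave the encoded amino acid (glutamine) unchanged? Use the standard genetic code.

1

Position 1: none → 0 synonymous.
Position 2: none → 0 synonymous.
Position 3: CAA → 1 synonymous.
Total: 0 + 0 + 1 = 1.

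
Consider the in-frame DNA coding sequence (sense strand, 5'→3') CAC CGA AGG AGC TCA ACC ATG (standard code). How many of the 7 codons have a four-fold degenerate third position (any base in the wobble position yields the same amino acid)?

3

Codon 1 CAC (His): third position 2-fold.
Codon 2 CGA (Arg): third position 4-fold.
Codon 3 AGG (Arg): third position 2-fold.
Codon 4 AGC (Ser): third position 2-fold.
Codon 5 TCA (Ser): third position 4-fold.
Codon 6 ACC (Thr): third position 4-fold.
Codon 7 ATG (Met): third position 1-fold.
Four-fold degenerate third positions: 3.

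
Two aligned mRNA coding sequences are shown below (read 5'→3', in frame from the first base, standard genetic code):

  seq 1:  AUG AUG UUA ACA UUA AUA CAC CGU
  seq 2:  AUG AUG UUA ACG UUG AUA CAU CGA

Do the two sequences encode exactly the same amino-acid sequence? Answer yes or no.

yes

Codon 1: AUG Met / AUG Met — identical.
Codon 2: AUG Met / AUG Met — identical.
Codon 3: UUA Leu / UUA Leu — identical.
Codon 4: ACA Thr / ACG Thr — synonymous.
Codon 5: UUA Leu / UUG Leu — synonymous.
Codon 6: AUA Ile / AUA Ile — identical.
Codon 7: CAC His / CAU His — synonymous.
Codon 8: CGU Arg / CGA Arg — synonymous.
Nonsynonymous differences: 0 → same protein.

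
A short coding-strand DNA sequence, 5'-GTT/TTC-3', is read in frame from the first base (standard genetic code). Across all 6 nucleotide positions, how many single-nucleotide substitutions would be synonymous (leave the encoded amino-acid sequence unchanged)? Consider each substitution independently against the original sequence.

4

Codon 1 (GTT, Val): 3 synonymous substitutions.
Codon 2 (TTC, Phe): 1 synonymous substitution.
Total: 3 + 1 = 4.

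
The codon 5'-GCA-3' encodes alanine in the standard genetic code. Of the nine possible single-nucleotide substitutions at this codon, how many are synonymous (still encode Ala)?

3

Position 1: none → 0 synonymous.
Position 2: none → 0 synonymous.
Position 3: GCU, GCC, GCG → 3 synonymous.
Total: 0 + 0 + 3 = 3.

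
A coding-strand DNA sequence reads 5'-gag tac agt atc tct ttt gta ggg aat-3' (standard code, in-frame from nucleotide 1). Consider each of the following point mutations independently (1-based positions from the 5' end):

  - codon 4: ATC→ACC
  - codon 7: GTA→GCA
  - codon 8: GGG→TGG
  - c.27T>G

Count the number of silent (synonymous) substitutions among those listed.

0

Codon 4: ATC (Ile) → ACC (Thr) — missense.
Codon 7: GTA (Val) → GCA (Ala) — missense.
Codon 8: GGG (Gly) → TGG (Trp) — missense.
Codon 9: AAT (Asn) → AAG (Lys) — missense.
Synonymous: 0 of 4.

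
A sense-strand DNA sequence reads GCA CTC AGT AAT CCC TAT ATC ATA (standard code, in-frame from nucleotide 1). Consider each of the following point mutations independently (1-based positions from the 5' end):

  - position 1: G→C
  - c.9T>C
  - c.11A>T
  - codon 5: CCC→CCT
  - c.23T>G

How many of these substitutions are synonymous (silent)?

2

Codon 1: GCA (Ala) → CCA (Pro) — missense.
Codon 3: AGT (Ser) → AGC (Ser) — synonymous.
Codon 4: AAT (Asn) → ATT (Ile) — missense.
Codon 5: CCC (Pro) → CCT (Pro) — synonymous.
Codon 8: ATA (Ile) → AGA (Arg) — missense.
Synonymous: 2 of 5.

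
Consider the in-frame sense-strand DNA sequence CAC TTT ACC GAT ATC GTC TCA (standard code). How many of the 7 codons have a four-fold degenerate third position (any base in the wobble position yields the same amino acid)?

Codon 1 CAC (His): third position 2-fold.
Codon 2 TTT (Phe): third position 2-fold.
Codon 3 ACC (Thr): third position 4-fold.
Codon 4 GAT (Asp): third position 2-fold.
Codon 5 ATC (Ile): third position 3-fold.
Codon 6 GTC (Val): third position 4-fold.
Codon 7 TCA (Ser): third position 4-fold.
Four-fold degenerate third positions: 3.

3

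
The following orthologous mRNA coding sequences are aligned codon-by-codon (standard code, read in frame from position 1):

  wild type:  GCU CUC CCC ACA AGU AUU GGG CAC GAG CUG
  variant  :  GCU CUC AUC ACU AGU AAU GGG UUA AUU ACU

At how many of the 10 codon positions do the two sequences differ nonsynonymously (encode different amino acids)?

5

Codon 1: GCU Ala / GCU Ala — identical.
Codon 2: CUC Leu / CUC Leu — identical.
Codon 3: CCC Pro / AUC Ile — nonsynonymous.
Codon 4: ACA Thr / ACU Thr — synonymous.
Codon 5: AGU Ser / AGU Ser — identical.
Codon 6: AUU Ile / AAU Asn — nonsynonymous.
Codon 7: GGG Gly / GGG Gly — identical.
Codon 8: CAC His / UUA Leu — nonsynonymous.
Codon 9: GAG Glu / AUU Ile — nonsynonymous.
Codon 10: CUG Leu / ACU Thr — nonsynonymous.
Nonsynonymous differences: 5.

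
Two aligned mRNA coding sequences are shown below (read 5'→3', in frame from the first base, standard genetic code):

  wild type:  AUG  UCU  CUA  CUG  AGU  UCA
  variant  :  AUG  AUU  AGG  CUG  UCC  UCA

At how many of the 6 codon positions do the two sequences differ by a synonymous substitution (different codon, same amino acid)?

1

Codon 1: AUG Met / AUG Met — identical.
Codon 2: UCU Ser / AUU Ile — nonsynonymous.
Codon 3: CUA Leu / AGG Arg — nonsynonymous.
Codon 4: CUG Leu / CUG Leu — identical.
Codon 5: AGU Ser / UCC Ser — synonymous.
Codon 6: UCA Ser / UCA Ser — identical.
Synonymous differences: 1.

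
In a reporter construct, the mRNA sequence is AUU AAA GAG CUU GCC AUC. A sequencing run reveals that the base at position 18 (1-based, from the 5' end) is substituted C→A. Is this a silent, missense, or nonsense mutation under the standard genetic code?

silent

Position 18 falls in codon 6: AUC → Ile.
After the substitution the codon is AUA → Ile.
Both encode Ile, so the change is synonymous.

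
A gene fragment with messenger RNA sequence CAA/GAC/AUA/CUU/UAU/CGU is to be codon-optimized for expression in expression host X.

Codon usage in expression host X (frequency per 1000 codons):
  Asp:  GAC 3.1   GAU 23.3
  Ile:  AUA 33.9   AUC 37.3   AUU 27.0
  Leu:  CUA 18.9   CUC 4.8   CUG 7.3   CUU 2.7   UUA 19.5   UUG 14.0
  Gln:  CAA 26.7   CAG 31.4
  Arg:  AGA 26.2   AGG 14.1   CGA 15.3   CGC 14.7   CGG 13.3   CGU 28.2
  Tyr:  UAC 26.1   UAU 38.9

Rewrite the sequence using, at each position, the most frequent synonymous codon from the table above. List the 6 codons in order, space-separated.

CAG GAU AUC UUA UAU CGU

Codon 1 (Gln): best is CAG at 31.4.
Codon 2 (Asp): best is GAU at 23.3.
Codon 3 (Ile): best is AUC at 37.3.
Codon 4 (Leu): best is UUA at 19.5.
Codon 5 (Tyr): best is UAU at 38.9.
Codon 6 (Arg): best is CGU at 28.2.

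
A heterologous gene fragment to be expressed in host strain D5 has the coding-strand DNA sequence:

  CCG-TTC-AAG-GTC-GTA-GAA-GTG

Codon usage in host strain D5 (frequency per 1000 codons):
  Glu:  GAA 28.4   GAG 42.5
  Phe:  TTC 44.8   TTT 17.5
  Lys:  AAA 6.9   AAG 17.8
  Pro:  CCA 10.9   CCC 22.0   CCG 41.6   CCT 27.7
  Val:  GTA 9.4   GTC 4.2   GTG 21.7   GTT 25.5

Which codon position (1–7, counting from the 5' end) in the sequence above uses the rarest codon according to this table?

4

Codon 1 CCG (Pro): 41.6 per 1000.
Codon 2 TTC (Phe): 44.8 per 1000.
Codon 3 AAG (Lys): 17.8 per 1000.
Codon 4 GTC (Val): 4.2 per 1000.
Codon 5 GTA (Val): 9.4 per 1000.
Codon 6 GAA (Glu): 28.4 per 1000.
Codon 7 GTG (Val): 21.7 per 1000.
Lowest frequency is 4.2 at codon 4.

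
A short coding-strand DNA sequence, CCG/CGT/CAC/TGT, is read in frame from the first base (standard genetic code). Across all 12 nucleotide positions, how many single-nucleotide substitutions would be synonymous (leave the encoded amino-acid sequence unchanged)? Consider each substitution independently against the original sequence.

8

Codon 1 (CCG, Pro): 3 synonymous substitutions.
Codon 2 (CGT, Arg): 3 synonymous substitutions.
Codon 3 (CAC, His): 1 synonymous substitution.
Codon 4 (TGT, Cys): 1 synonymous substitution.
Total: 3 + 3 + 1 + 1 = 8.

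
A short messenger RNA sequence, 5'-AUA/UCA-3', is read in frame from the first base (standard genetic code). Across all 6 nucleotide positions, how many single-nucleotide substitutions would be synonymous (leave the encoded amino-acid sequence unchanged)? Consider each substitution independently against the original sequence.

Codon 1 (AUA, Ile): 2 synonymous substitutions.
Codon 2 (UCA, Ser): 3 synonymous substitutions.
Total: 2 + 3 = 5.

5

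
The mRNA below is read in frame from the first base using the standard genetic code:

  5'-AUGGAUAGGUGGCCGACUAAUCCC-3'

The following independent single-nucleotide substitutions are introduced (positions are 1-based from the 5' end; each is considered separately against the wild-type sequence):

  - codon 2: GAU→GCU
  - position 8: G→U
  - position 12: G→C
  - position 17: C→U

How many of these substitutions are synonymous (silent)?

0

Codon 2: GAU (Asp) → GCU (Ala) — missense.
Codon 3: AGG (Arg) → AUG (Met) — missense.
Codon 4: UGG (Trp) → UGC (Cys) — missense.
Codon 6: ACU (Thr) → AUU (Ile) — missense.
Synonymous: 0 of 4.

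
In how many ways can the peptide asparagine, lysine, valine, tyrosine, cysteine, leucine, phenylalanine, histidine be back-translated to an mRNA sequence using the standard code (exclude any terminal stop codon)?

1536

Asn: 2 codons.
Lys: 2 codons.
Val: 4 codons.
Tyr: 2 codons.
Cys: 2 codons.
Leu: 6 codons.
Phe: 2 codons.
His: 2 codons.
2 × 2 × 4 × 2 × 2 × 6 × 2 × 2 = 1536.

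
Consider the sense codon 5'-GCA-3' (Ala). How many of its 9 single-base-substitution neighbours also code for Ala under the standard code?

Position 1: none → 0 synonymous.
Position 2: none → 0 synonymous.
Position 3: GCT, GCC, GCG → 3 synonymous.
Total: 0 + 0 + 3 = 3.

3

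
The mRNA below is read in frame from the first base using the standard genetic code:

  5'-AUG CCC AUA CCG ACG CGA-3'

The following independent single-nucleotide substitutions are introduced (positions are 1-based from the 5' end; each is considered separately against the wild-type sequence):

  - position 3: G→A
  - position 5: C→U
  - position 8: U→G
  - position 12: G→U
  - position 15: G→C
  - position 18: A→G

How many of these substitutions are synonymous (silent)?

3

Codon 1: AUG (Met) → AUA (Ile) — missense.
Codon 2: CCC (Pro) → CUC (Leu) — missense.
Codon 3: AUA (Ile) → AGA (Arg) — missense.
Codon 4: CCG (Pro) → CCU (Pro) — synonymous.
Codon 5: ACG (Thr) → ACC (Thr) — synonymous.
Codon 6: CGA (Arg) → CGG (Arg) — synonymous.
Synonymous: 3 of 6.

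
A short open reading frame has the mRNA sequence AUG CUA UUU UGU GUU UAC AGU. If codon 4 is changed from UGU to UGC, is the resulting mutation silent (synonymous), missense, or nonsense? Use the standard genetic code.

silent

Position 12 falls in codon 4: UGU → Cys.
After the substitution the codon is UGC → Cys.
Both encode Cys, so the change is synonymous.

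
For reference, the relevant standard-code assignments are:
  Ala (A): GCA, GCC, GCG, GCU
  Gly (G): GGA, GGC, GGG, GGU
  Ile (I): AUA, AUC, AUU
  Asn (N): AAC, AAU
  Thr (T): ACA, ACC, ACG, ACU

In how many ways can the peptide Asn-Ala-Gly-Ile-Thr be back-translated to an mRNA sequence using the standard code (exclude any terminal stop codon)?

Asn: 2 codons.
Ala: 4 codons.
Gly: 4 codons.
Ile: 3 codons.
Thr: 4 codons.
2 × 4 × 4 × 3 × 4 = 384.

384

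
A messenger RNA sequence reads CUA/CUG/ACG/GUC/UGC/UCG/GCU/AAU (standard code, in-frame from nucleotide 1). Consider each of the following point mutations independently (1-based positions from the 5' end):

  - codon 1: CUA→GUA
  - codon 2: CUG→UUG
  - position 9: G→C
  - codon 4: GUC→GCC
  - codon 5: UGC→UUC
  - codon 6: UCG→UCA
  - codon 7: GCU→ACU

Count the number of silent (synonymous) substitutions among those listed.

Codon 1: CUA (Leu) → GUA (Val) — missense.
Codon 2: CUG (Leu) → UUG (Leu) — synonymous.
Codon 3: ACG (Thr) → ACC (Thr) — synonymous.
Codon 4: GUC (Val) → GCC (Ala) — missense.
Codon 5: UGC (Cys) → UUC (Phe) — missense.
Codon 6: UCG (Ser) → UCA (Ser) — synonymous.
Codon 7: GCU (Ala) → ACU (Thr) — missense.
Synonymous: 3 of 7.

3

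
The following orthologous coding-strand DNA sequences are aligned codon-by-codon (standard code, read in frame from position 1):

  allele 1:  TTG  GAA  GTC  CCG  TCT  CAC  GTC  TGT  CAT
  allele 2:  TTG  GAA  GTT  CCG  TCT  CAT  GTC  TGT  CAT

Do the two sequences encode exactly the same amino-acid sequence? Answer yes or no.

yes

Codon 1: TTG Leu / TTG Leu — identical.
Codon 2: GAA Glu / GAA Glu — identical.
Codon 3: GTC Val / GTT Val — synonymous.
Codon 4: CCG Pro / CCG Pro — identical.
Codon 5: TCT Ser / TCT Ser — identical.
Codon 6: CAC His / CAT His — synonymous.
Codon 7: GTC Val / GTC Val — identical.
Codon 8: TGT Cys / TGT Cys — identical.
Codon 9: CAT His / CAT His — identical.
Nonsynonymous differences: 0 → same protein.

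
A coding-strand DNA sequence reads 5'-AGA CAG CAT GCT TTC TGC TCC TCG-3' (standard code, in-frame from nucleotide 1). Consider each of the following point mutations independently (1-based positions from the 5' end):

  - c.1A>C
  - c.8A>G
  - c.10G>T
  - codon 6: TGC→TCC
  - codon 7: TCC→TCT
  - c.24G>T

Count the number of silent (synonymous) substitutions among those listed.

Codon 1: AGA (Arg) → CGA (Arg) — synonymous.
Codon 3: CAT (His) → CGT (Arg) — missense.
Codon 4: GCT (Ala) → TCT (Ser) — missense.
Codon 6: TGC (Cys) → TCC (Ser) — missense.
Codon 7: TCC (Ser) → TCT (Ser) — synonymous.
Codon 8: TCG (Ser) → TCT (Ser) — synonymous.
Synonymous: 3 of 6.

3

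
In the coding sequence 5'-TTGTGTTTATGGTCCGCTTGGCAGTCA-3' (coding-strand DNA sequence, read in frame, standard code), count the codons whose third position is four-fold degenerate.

Codon 1 TTG (Leu): third position 2-fold.
Codon 2 TGT (Cys): third position 2-fold.
Codon 3 TTA (Leu): third position 2-fold.
Codon 4 TGG (Trp): third position 1-fold.
Codon 5 TCC (Ser): third position 4-fold.
Codon 6 GCT (Ala): third position 4-fold.
Codon 7 TGG (Trp): third position 1-fold.
Codon 8 CAG (Gln): third position 2-fold.
Codon 9 TCA (Ser): third position 4-fold.
Four-fold degenerate third positions: 3.

3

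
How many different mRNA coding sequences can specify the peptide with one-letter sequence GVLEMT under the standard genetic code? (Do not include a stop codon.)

768

Gly: 4 codons.
Val: 4 codons.
Leu: 6 codons.
Glu: 2 codons.
Met: 1 codon.
Thr: 4 codons.
4 × 4 × 6 × 2 × 1 × 4 = 768.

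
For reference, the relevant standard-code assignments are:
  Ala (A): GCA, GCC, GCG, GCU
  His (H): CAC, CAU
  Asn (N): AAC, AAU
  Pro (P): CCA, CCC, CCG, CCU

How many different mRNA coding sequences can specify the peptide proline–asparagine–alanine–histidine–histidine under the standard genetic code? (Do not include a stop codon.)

128

Pro: 4 codons.
Asn: 2 codons.
Ala: 4 codons.
His: 2 codons.
His: 2 codons.
4 × 2 × 4 × 2 × 2 = 128.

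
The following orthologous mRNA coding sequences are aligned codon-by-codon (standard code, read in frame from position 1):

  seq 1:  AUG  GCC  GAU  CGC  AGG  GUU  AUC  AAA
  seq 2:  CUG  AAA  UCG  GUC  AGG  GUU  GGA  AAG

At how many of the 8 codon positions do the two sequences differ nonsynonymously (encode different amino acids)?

Codon 1: AUG Met / CUG Leu — nonsynonymous.
Codon 2: GCC Ala / AAA Lys — nonsynonymous.
Codon 3: GAU Asp / UCG Ser — nonsynonymous.
Codon 4: CGC Arg / GUC Val — nonsynonymous.
Codon 5: AGG Arg / AGG Arg — identical.
Codon 6: GUU Val / GUU Val — identical.
Codon 7: AUC Ile / GGA Gly — nonsynonymous.
Codon 8: AAA Lys / AAG Lys — synonymous.
Nonsynonymous differences: 5.

5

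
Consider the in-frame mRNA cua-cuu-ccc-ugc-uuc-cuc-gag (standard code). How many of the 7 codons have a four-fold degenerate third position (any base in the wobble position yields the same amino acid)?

Codon 1 CUA (Leu): third position 4-fold.
Codon 2 CUU (Leu): third position 4-fold.
Codon 3 CCC (Pro): third position 4-fold.
Codon 4 UGC (Cys): third position 2-fold.
Codon 5 UUC (Phe): third position 2-fold.
Codon 6 CUC (Leu): third position 4-fold.
Codon 7 GAG (Glu): third position 2-fold.
Four-fold degenerate third positions: 4.

4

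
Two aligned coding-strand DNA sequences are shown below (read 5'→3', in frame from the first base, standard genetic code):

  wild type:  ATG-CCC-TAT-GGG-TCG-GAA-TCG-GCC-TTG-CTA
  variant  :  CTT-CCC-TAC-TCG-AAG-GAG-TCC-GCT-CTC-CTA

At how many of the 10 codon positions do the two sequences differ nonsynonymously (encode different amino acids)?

3

Codon 1: ATG Met / CTT Leu — nonsynonymous.
Codon 2: CCC Pro / CCC Pro — identical.
Codon 3: TAT Tyr / TAC Tyr — synonymous.
Codon 4: GGG Gly / TCG Ser — nonsynonymous.
Codon 5: TCG Ser / AAG Lys — nonsynonymous.
Codon 6: GAA Glu / GAG Glu — synonymous.
Codon 7: TCG Ser / TCC Ser — synonymous.
Codon 8: GCC Ala / GCT Ala — synonymous.
Codon 9: TTG Leu / CTC Leu — synonymous.
Codon 10: CTA Leu / CTA Leu — identical.
Nonsynonymous differences: 3.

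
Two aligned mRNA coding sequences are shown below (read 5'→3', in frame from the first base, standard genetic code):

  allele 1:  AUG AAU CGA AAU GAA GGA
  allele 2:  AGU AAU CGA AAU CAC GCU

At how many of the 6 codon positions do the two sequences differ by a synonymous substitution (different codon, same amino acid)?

0

Codon 1: AUG Met / AGU Ser — nonsynonymous.
Codon 2: AAU Asn / AAU Asn — identical.
Codon 3: CGA Arg / CGA Arg — identical.
Codon 4: AAU Asn / AAU Asn — identical.
Codon 5: GAA Glu / CAC His — nonsynonymous.
Codon 6: GGA Gly / GCU Ala — nonsynonymous.
Synonymous differences: 0.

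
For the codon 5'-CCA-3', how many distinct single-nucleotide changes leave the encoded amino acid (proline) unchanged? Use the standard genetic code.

Position 1: none → 0 synonymous.
Position 2: none → 0 synonymous.
Position 3: CCT, CCC, CCG → 3 synonymous.
Total: 0 + 0 + 3 = 3.

3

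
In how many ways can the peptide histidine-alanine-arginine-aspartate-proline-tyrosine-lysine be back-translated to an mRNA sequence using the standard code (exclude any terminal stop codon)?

1536

His: 2 codons.
Ala: 4 codons.
Arg: 6 codons.
Asp: 2 codons.
Pro: 4 codons.
Tyr: 2 codons.
Lys: 2 codons.
2 × 4 × 6 × 2 × 4 × 2 × 2 = 1536.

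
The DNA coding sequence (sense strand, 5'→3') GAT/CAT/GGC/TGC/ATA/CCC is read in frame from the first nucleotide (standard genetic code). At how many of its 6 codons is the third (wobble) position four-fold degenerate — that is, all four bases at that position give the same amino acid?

2

Codon 1 GAT (Asp): third position 2-fold.
Codon 2 CAT (His): third position 2-fold.
Codon 3 GGC (Gly): third position 4-fold.
Codon 4 TGC (Cys): third position 2-fold.
Codon 5 ATA (Ile): third position 3-fold.
Codon 6 CCC (Pro): third position 4-fold.
Four-fold degenerate third positions: 2.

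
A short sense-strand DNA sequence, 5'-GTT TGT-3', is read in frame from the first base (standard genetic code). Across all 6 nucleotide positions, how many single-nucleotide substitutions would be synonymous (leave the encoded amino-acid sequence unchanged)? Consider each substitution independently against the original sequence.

4

Codon 1 (GTT, Val): 3 synonymous substitutions.
Codon 2 (TGT, Cys): 1 synonymous substitution.
Total: 3 + 1 = 4.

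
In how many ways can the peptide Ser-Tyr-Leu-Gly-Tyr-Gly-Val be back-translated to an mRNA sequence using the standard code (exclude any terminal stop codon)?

Ser: 6 codons.
Tyr: 2 codons.
Leu: 6 codons.
Gly: 4 codons.
Tyr: 2 codons.
Gly: 4 codons.
Val: 4 codons.
6 × 2 × 6 × 4 × 2 × 4 × 4 = 9216.

9216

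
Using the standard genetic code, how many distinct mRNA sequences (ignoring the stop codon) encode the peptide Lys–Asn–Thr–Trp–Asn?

Lys: 2 codons.
Asn: 2 codons.
Thr: 4 codons.
Trp: 1 codon.
Asn: 2 codons.
2 × 2 × 4 × 1 × 2 = 32.

32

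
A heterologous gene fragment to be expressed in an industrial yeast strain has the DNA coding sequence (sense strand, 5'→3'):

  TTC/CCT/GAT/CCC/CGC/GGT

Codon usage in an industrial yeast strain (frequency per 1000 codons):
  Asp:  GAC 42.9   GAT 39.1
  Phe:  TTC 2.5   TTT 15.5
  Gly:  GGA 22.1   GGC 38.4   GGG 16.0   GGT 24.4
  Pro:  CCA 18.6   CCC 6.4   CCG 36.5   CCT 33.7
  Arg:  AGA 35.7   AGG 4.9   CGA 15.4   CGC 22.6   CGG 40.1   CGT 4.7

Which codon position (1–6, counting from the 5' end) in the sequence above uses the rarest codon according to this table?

Codon 1 TTC (Phe): 2.5 per 1000.
Codon 2 CCT (Pro): 33.7 per 1000.
Codon 3 GAT (Asp): 39.1 per 1000.
Codon 4 CCC (Pro): 6.4 per 1000.
Codon 5 CGC (Arg): 22.6 per 1000.
Codon 6 GGT (Gly): 24.4 per 1000.
Lowest frequency is 2.5 at codon 1.

1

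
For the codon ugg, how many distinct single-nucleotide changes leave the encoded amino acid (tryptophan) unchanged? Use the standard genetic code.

0

Position 1: none → 0 synonymous.
Position 2: none → 0 synonymous.
Position 3: none → 0 synonymous.
Total: 0 + 0 + 0 = 0.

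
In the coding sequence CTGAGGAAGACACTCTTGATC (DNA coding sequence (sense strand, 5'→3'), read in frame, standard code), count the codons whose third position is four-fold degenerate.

3

Codon 1 CTG (Leu): third position 4-fold.
Codon 2 AGG (Arg): third position 2-fold.
Codon 3 AAG (Lys): third position 2-fold.
Codon 4 ACA (Thr): third position 4-fold.
Codon 5 CTC (Leu): third position 4-fold.
Codon 6 TTG (Leu): third position 2-fold.
Codon 7 ATC (Ile): third position 3-fold.
Four-fold degenerate third positions: 3.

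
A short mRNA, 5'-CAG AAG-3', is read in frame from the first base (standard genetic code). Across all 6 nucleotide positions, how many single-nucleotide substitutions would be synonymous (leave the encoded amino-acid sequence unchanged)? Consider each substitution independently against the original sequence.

Codon 1 (CAG, Gln): 1 synonymous substitution.
Codon 2 (AAG, Lys): 1 synonymous substitution.
Total: 1 + 1 = 2.

2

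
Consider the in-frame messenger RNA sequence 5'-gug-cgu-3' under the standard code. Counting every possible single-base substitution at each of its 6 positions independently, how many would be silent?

6

Codon 1 (GUG, Val): 3 synonymous substitutions.
Codon 2 (CGU, Arg): 3 synonymous substitutions.
Total: 3 + 3 = 6.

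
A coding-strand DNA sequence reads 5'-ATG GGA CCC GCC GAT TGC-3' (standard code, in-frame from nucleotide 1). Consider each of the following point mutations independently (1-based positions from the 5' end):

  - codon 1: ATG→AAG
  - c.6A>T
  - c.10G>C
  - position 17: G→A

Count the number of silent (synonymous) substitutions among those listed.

1

Codon 1: ATG (Met) → AAG (Lys) — missense.
Codon 2: GGA (Gly) → GGT (Gly) — synonymous.
Codon 4: GCC (Ala) → CCC (Pro) — missense.
Codon 6: TGC (Cys) → TAC (Tyr) — missense.
Synonymous: 1 of 4.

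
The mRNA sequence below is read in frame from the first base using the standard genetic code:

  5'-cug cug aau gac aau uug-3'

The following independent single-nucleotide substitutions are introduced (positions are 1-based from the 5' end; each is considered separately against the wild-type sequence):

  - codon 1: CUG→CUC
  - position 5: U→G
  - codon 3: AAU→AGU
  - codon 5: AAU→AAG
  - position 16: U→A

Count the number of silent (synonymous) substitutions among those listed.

1

Codon 1: CUG (Leu) → CUC (Leu) — synonymous.
Codon 2: CUG (Leu) → CGG (Arg) — missense.
Codon 3: AAU (Asn) → AGU (Ser) — missense.
Codon 5: AAU (Asn) → AAG (Lys) — missense.
Codon 6: UUG (Leu) → AUG (Met) — missense.
Synonymous: 1 of 5.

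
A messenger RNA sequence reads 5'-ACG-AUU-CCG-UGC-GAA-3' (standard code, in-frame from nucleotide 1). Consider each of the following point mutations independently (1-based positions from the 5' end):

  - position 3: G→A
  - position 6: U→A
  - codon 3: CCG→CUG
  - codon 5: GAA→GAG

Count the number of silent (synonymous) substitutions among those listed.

Codon 1: ACG (Thr) → ACA (Thr) — synonymous.
Codon 2: AUU (Ile) → AUA (Ile) — synonymous.
Codon 3: CCG (Pro) → CUG (Leu) — missense.
Codon 5: GAA (Glu) → GAG (Glu) — synonymous.
Synonymous: 3 of 4.

3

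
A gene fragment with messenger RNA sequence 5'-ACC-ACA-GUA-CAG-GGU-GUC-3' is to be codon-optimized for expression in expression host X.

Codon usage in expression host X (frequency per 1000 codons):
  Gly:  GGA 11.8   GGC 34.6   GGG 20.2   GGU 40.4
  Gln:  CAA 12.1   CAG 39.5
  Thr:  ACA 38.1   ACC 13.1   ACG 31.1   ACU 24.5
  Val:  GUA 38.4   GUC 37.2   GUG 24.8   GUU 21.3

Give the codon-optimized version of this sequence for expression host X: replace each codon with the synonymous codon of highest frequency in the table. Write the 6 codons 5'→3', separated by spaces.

Codon 1 (Thr): best is ACA at 38.1.
Codon 2 (Thr): best is ACA at 38.1.
Codon 3 (Val): best is GUA at 38.4.
Codon 4 (Gln): best is CAG at 39.5.
Codon 5 (Gly): best is GGU at 40.4.
Codon 6 (Val): best is GUA at 38.4.

ACA ACA GUA CAG GGU GUA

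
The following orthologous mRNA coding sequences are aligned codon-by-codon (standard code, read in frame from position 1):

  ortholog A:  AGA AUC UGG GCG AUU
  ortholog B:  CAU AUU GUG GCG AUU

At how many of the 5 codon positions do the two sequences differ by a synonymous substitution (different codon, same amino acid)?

Codon 1: AGA Arg / CAU His — nonsynonymous.
Codon 2: AUC Ile / AUU Ile — synonymous.
Codon 3: UGG Trp / GUG Val — nonsynonymous.
Codon 4: GCG Ala / GCG Ala — identical.
Codon 5: AUU Ile / AUU Ile — identical.
Synonymous differences: 1.

1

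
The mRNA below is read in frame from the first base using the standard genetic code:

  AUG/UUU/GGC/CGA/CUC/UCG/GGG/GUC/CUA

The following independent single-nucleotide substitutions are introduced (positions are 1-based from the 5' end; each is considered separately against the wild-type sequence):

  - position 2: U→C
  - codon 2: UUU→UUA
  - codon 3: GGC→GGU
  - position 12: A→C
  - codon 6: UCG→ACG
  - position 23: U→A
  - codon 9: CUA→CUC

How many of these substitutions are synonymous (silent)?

Codon 1: AUG (Met) → ACG (Thr) — missense.
Codon 2: UUU (Phe) → UUA (Leu) — missense.
Codon 3: GGC (Gly) → GGU (Gly) — synonymous.
Codon 4: CGA (Arg) → CGC (Arg) — synonymous.
Codon 6: UCG (Ser) → ACG (Thr) — missense.
Codon 8: GUC (Val) → GAC (Asp) — missense.
Codon 9: CUA (Leu) → CUC (Leu) — synonymous.
Synonymous: 3 of 7.

3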